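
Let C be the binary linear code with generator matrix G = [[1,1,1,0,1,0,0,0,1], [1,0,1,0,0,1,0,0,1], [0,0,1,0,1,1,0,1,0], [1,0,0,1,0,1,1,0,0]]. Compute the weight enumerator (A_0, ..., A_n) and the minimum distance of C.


Weight distribution: A_0 = 1, A_3 = 2, A_4 = 5, A_5 = 4, A_6 = 2, A_7 = 2. Minimum distance d = 3.

Enumerate all 2^4 = 16 messages m ∈ F_2^4.
For each, compute codeword c = mG in F_2^9, then tally its weight.
  m = 0000 → c = 000000000, weight = 0.
  m = 1000 → c = 111010001, weight = 5.
  m = 0100 → c = 101001001, weight = 4.
  m = 1100 → c = 010011000, weight = 3.
  m = 0010 → c = 001011010, weight = 4.
  m = 1010 → c = 110001011, weight = 5.
  m = 0110 → c = 100010011, weight = 4.
  m = 1110 → c = 011000010, weight = 3.
  m = 0001 → c = 100101100, weight = 4.
  m = 1001 → c = 011111101, weight = 7.
  m = 0101 → c = 001100101, weight = 4.
  m = 1101 → c = 110110100, weight = 5.
  m = 0011 → c = 101110110, weight = 6.
  m = 1011 → c = 010100111, weight = 5.
  m = 0111 → c = 000111111, weight = 6.
  m = 1111 → c = 111101110, weight = 7.
Tally weights:
  weight 0: 1 codewords.
  weight 3: 2 codewords.
  weight 4: 5 codewords.
  weight 5: 4 codewords.
  weight 6: 2 codewords.
  weight 7: 2 codewords.
Minimum distance d = smallest w > 0 with A_w > 0 = 3.
Sanity: Σ A_w = 16 = 2^4 = 16 ✓.


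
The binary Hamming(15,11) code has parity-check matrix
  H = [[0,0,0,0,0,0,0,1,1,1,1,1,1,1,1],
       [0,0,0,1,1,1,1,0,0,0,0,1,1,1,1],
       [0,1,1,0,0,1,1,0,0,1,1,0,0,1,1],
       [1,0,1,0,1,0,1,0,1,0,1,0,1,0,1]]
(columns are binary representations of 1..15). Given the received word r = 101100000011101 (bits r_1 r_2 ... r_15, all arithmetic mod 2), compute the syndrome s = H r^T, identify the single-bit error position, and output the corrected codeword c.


s = (0, 0, 1, 1)^T, error position = 3, corrected codeword c = 100100000011101

Compute s = H r^T mod 2 one row at a time:
  s_1 = 0 + 0 + 0 + 1 + 1 + 1 + 0 + 1 = 4 ≡ 0 (mod 2).
  s_2 = 1 + 0 + 0 + 0 + 1 + 1 + 0 + 1 = 4 ≡ 0 (mod 2).
  s_3 = 0 + 1 + 0 + 0 + 0 + 1 + 0 + 1 = 3 ≡ 1 (mod 2).
  s_4 = 1 + 1 + 0 + 0 + 0 + 1 + 1 + 1 = 5 ≡ 1 (mod 2).
s = (0, 0, 1, 1)^T — this equals column 3 of H (binary 0011), so error is at position 3.
Correct: flip bit 3 of r = 101100000011101 to get c = 100100000011101.


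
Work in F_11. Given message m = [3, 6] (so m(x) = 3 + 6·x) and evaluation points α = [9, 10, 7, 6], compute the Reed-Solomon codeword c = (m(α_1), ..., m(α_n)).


c = [2, 8, 1, 6]

Message polynomial: m(x) = 3 + 6·x (mod 11).
For each evaluation point α_i, compute m(α_i) mod 11:
  α_1 = 9: Horner steps 6 → 2, so m(9) = 2.
  α_2 = 10: Horner steps 6 → 8, so m(10) = 8.
  α_3 = 7: Horner steps 6 → 1, so m(7) = 1.
  α_4 = 6: Horner steps 6 → 6, so m(6) = 6.
Codeword c = [2, 8, 1, 6] ∈ F_11^4.


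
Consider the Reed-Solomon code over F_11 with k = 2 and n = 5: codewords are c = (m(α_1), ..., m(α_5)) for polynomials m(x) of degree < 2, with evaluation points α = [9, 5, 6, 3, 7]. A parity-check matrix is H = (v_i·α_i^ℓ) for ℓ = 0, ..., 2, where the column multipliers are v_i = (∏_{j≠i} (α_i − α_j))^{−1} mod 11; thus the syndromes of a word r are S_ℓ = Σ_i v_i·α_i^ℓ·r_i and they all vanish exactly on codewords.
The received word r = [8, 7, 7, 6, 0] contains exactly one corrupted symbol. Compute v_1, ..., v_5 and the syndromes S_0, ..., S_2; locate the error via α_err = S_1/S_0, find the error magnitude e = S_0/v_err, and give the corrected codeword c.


S = (8, 7, 2), error at position 2, error magnitude e = 4, c = [8, 3, 7, 6, 0].

Step 1: column multipliers v_i = (∏_{j≠i}(α_i − α_j))^{−1} mod 11.
  i = 1 (α = 9): (9−5)(9−6)(9−3)(9−7) = 4·3·6·2 = 144 ≡ 1, so v_1 = 1^{−1} = 1 (mod 11).
  i = 2 (α = 5): (5−9)(5−6)(5−3)(5−7) = (−4)·(−1)·2·(−2) = −16 ≡ 6, so v_2 = 6^{−1} = 2 (mod 11).
  i = 3 (α = 6): (6−9)(6−5)(6−3)(6−7) = (−3)·1·3·(−1) = 9 ≡ 9, so v_3 = 9^{−1} = 5 (mod 11).
  i = 4 (α = 3): (3−9)(3−5)(3−6)(3−7) = (−6)·(−2)·(−3)·(−4) = 144 ≡ 1, so v_4 = 1^{−1} = 1 (mod 11).
  i = 5 (α = 7): (7−9)(7−5)(7−6)(7−3) = (−2)·2·1·4 = −16 ≡ 6, so v_5 = 6^{−1} = 2 (mod 11).
  v = [1, 2, 5, 1, 2].
Step 2: syndromes of r = [8, 7, 7, 6, 0] (all sums mod 11).
  S_0 = Σ v_i r_i = 1·8 + 2·7 + 5·7 + 1·6 + 2·0 = 63 ≡ 8.
  S_1 = Σ v_i α_i r_i = 1·9·8 + 2·5·7 + 5·6·7 + 1·3·6 + 2·7·0 = 370 ≡ 7.
  α_i^2 mod 11 = [4, 3, 3, 9, 5].
  S_2 = Σ v_i α_i^2 r_i = 1·4·8 + 2·3·7 + 5·3·7 + 1·9·6 + 2·5·0 = 233 ≡ 2.
  S = (8, 7, 2) ≠ 0, so r is not a codeword (an error is present).
Step 3: locate the error. For a single error e at position i, S_ℓ = v_i·e·α_i^ℓ, so α_err = S_1/S_0.
  S_0^{−1} = 8^{−1} = 7 (mod 11), so α_err = 7·7 = 49 ≡ 5 = α_2. Error position i = 2.
  Consistency check: S_2/S_1 = 2·8 = 16 ≡ 5 = α_err ✓ (single-error assumption holds).
Step 4: error magnitude e = S_0/v_2 = S_0·∏_{j≠2}(α_2 − α_j) = 8·6 = 48 ≡ 4 (mod 11).
Step 5: correct position 2: c_2 = r_2 − e = 7 − 4 ≡ 3 (mod 11). Hence c = [8, 3, 7, 6, 0].
  Check: interpolating c through the α_i gives m(x) = 5 + 4·x (degree < 2) with m(α_i) = c_i for every i, so c is indeed a codeword.


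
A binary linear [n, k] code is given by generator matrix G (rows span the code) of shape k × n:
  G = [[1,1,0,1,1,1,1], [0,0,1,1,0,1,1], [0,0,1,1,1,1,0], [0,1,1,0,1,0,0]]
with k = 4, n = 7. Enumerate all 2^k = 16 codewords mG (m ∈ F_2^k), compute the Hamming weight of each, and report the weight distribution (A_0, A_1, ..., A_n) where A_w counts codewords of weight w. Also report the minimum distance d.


Weight distribution: A_0 = 1, A_1 = 1, A_2 = 1, A_3 = 4, A_4 = 5, A_5 = 3, A_6 = 1. Minimum distance d = 1.

Enumerate all 2^4 = 16 messages m ∈ F_2^4.
For each, compute codeword c = mG in F_2^7, then tally its weight.
  m = 0000 → c = 0000000, weight = 0.
  m = 1000 → c = 1101111, weight = 6.
  m = 0100 → c = 0011011, weight = 4.
  m = 1100 → c = 1110100, weight = 4.
  m = 0010 → c = 0011110, weight = 4.
  m = 1010 → c = 1110001, weight = 4.
  m = 0110 → c = 0000101, weight = 2.
  m = 1110 → c = 1101010, weight = 4.
  m = 0001 → c = 0110100, weight = 3.
  m = 1001 → c = 1011011, weight = 5.
  m = 0101 → c = 0101111, weight = 5.
  m = 1101 → c = 1000000, weight = 1.
  m = 0011 → c = 0101010, weight = 3.
  m = 1011 → c = 1000101, weight = 3.
  m = 0111 → c = 0110001, weight = 3.
  m = 1111 → c = 1011110, weight = 5.
Tally weights:
  weight 0: 1 codewords.
  weight 1: 1 codewords.
  weight 2: 1 codewords.
  weight 3: 4 codewords.
  weight 4: 5 codewords.
  weight 5: 3 codewords.
  weight 6: 1 codewords.
Minimum distance d = smallest w > 0 with A_w > 0 = 1.
Sanity: Σ A_w = 16 = 2^4 = 16 ✓.


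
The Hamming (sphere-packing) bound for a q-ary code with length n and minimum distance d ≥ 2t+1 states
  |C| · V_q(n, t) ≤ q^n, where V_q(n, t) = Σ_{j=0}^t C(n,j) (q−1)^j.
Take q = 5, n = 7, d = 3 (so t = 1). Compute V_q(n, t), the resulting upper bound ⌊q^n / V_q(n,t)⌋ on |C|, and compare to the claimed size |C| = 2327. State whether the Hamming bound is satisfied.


V_q(n, t) = 29, q^n = 78125, Hamming bound = 2693, |C| = 2327 ≤ bound (satisfied).

Step 1: Compute V_q(n, t) = Σ_{j=0}^1 C(n, j) (q−1)^j.
  j = 0: C(7,0)·(4)^0 = 1·1 = 1.
  j = 1: C(7,1)·(4)^1 = 7·4 = 28.
  V_q(n, t) = 1 + 28 = 29.
Step 2: q^n = 5^7 = 78125.
Step 3: Hamming bound ⌊q^n / V_q(n,t)⌋ = ⌊78125/29⌋ = 2693.
Step 4: Compare |C| = 2327 to 2693: satisfied.
The claimed |C| lies below the Hamming bound.


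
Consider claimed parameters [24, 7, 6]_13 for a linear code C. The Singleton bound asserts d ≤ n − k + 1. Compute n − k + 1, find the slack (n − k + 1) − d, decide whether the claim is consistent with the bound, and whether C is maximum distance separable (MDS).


Singleton RHS = n − k + 1 = 18, slack = 12, bound satisfied, not MDS.

Singleton bound: d ≤ n − k + 1.
Here n = 24, k = 7, so n − k + 1 = 18.
Given d = 6, check d ≤ 18: YES.
Slack = (n − k + 1) − d = 12.
The code is NOT MDS (slack = 12 > 0).
Description: the claimed parameters are [24, 7, 6]_13; such a code would be non-MDS.


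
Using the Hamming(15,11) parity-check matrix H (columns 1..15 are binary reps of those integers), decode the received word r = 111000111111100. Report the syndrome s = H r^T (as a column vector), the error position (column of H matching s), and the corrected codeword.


s = (0, 1, 1, 0)^T, error position = 6, corrected codeword c = 111001111111100

Compute s = H r^T mod 2 one row at a time:
  s_1 = 1 + 1 + 1 + 1 + 1 + 1 + 0 + 0 = 6 ≡ 0 (mod 2).
  s_2 = 0 + 0 + 0 + 1 + 1 + 1 + 0 + 0 = 3 ≡ 1 (mod 2).
  s_3 = 1 + 1 + 0 + 1 + 1 + 1 + 0 + 0 = 5 ≡ 1 (mod 2).
  s_4 = 1 + 1 + 0 + 1 + 1 + 1 + 1 + 0 = 6 ≡ 0 (mod 2).
s = (0, 1, 1, 0)^T — this equals column 6 of H (binary 0110), so error is at position 6.
Correct: flip bit 6 of r = 111000111111100 to get c = 111001111111100.


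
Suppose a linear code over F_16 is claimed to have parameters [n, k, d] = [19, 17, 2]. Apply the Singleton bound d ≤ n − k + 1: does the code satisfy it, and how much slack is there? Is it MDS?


Singleton RHS = n − k + 1 = 3, slack = 1, bound satisfied, not MDS.

Singleton bound: d ≤ n − k + 1.
Here n = 19, k = 17, so n − k + 1 = 3.
Given d = 2, check d ≤ 3: YES.
Slack = (n − k + 1) − d = 1.
The code is NOT MDS (slack = 1 > 0).
Description: the claimed parameters are [19, 17, 2]_16; such a code would be non-MDS.


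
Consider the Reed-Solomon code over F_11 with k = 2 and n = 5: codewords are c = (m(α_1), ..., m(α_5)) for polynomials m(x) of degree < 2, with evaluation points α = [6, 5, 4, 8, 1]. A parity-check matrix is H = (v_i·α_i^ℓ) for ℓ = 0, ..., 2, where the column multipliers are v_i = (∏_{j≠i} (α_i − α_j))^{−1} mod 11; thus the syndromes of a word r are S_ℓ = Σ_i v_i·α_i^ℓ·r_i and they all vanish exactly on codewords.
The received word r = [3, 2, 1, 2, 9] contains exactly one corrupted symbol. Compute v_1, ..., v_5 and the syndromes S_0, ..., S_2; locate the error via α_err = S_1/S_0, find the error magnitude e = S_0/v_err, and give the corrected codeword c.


S = (10, 3, 2), error at position 4, error magnitude e = 8, c = [3, 2, 1, 5, 9].

Step 1: column multipliers v_i = (∏_{j≠i}(α_i − α_j))^{−1} mod 11.
  i = 1 (α = 6): (6−5)(6−4)(6−8)(6−1) = 1·2·(−2)·5 = −20 ≡ 2, so v_1 = 2^{−1} = 6 (mod 11).
  i = 2 (α = 5): (5−6)(5−4)(5−8)(5−1) = (−1)·1·(−3)·4 = 12 ≡ 1, so v_2 = 1^{−1} = 1 (mod 11).
  i = 3 (α = 4): (4−6)(4−5)(4−8)(4−1) = (−2)·(−1)·(−4)·3 = −24 ≡ 9, so v_3 = 9^{−1} = 5 (mod 11).
  i = 4 (α = 8): (8−6)(8−5)(8−4)(8−1) = 2·3·4·7 = 168 ≡ 3, so v_4 = 3^{−1} = 4 (mod 11).
  i = 5 (α = 1): (1−6)(1−5)(1−4)(1−8) = (−5)·(−4)·(−3)·(−7) = 420 ≡ 2, so v_5 = 2^{−1} = 6 (mod 11).
  v = [6, 1, 5, 4, 6].
Step 2: syndromes of r = [3, 2, 1, 2, 9] (all sums mod 11).
  S_0 = Σ v_i r_i = 6·3 + 1·2 + 5·1 + 4·2 + 6·9 = 87 ≡ 10.
  S_1 = Σ v_i α_i r_i = 6·6·3 + 1·5·2 + 5·4·1 + 4·8·2 + 6·1·9 = 256 ≡ 3.
  α_i^2 mod 11 = [3, 3, 5, 9, 1].
  S_2 = Σ v_i α_i^2 r_i = 6·3·3 + 1·3·2 + 5·5·1 + 4·9·2 + 6·1·9 = 211 ≡ 2.
  S = (10, 3, 2) ≠ 0, so r is not a codeword (an error is present).
Step 3: locate the error. For a single error e at position i, S_ℓ = v_i·e·α_i^ℓ, so α_err = S_1/S_0.
  S_0^{−1} = 10^{−1} = 10 (mod 11), so α_err = 3·10 = 30 ≡ 8 = α_4. Error position i = 4.
  Consistency check: S_2/S_1 = 2·4 = 8 ≡ 8 = α_err ✓ (single-error assumption holds).
Step 4: error magnitude e = S_0/v_4 = S_0·∏_{j≠4}(α_4 − α_j) = 10·3 = 30 ≡ 8 (mod 11).
Step 5: correct position 4: c_4 = r_4 − e = 2 − 8 ≡ 5 (mod 11). Hence c = [3, 2, 1, 5, 9].
  Check: interpolating c through the α_i gives m(x) = 8 + 1·x (degree < 2) with m(α_i) = c_i for every i, so c is indeed a codeword.


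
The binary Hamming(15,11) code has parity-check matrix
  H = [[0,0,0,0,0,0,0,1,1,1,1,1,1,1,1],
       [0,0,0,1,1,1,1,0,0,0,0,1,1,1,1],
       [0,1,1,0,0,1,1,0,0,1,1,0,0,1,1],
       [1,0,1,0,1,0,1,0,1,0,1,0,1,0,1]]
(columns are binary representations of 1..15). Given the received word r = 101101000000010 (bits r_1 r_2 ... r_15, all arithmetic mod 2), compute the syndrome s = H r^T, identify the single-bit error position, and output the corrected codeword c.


s = (1, 1, 1, 0)^T, error position = 14, corrected codeword c = 101101000000000

Compute s = H r^T mod 2 one row at a time:
  s_1 = 0 + 0 + 0 + 0 + 0 + 0 + 1 + 0 = 1 ≡ 1 (mod 2).
  s_2 = 1 + 0 + 1 + 0 + 0 + 0 + 1 + 0 = 3 ≡ 1 (mod 2).
  s_3 = 0 + 1 + 1 + 0 + 0 + 0 + 1 + 0 = 3 ≡ 1 (mod 2).
  s_4 = 1 + 1 + 0 + 0 + 0 + 0 + 0 + 0 = 2 ≡ 0 (mod 2).
s = (1, 1, 1, 0)^T — this equals column 14 of H (binary 1110), so error is at position 14.
Correct: flip bit 14 of r = 101101000000010 to get c = 101101000000000.


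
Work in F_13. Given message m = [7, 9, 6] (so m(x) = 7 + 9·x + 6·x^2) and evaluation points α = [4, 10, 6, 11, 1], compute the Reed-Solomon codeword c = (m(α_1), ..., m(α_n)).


c = [9, 8, 4, 0, 9]

Message polynomial: m(x) = 7 + 9·x + 6·x^2 (mod 13).
For each evaluation point α_i, compute m(α_i) mod 13:
  α_1 = 4: Horner steps 6 → 7 → 9, so m(4) = 9.
  α_2 = 10: Horner steps 6 → 4 → 8, so m(10) = 8.
  α_3 = 6: Horner steps 6 → 6 → 4, so m(6) = 4.
  α_4 = 11: Horner steps 6 → 10 → 0, so m(11) = 0.
  α_5 = 1: Horner steps 6 → 2 → 9, so m(1) = 9.
Codeword c = [9, 8, 4, 0, 9] ∈ F_13^5.


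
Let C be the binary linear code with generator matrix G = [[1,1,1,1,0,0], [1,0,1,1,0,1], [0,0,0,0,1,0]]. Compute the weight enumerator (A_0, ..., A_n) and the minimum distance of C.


Weight distribution: A_0 = 1, A_1 = 1, A_2 = 1, A_3 = 1, A_4 = 2, A_5 = 2. Minimum distance d = 1.

Enumerate all 2^3 = 8 messages m ∈ F_2^3.
For each, compute codeword c = mG in F_2^6, then tally its weight.
  m = 000 → c = 000000, weight = 0.
  m = 100 → c = 111100, weight = 4.
  m = 010 → c = 101101, weight = 4.
  m = 110 → c = 010001, weight = 2.
  m = 001 → c = 000010, weight = 1.
  m = 101 → c = 111110, weight = 5.
  m = 011 → c = 101111, weight = 5.
  m = 111 → c = 010011, weight = 3.
Tally weights:
  weight 0: 1 codewords.
  weight 1: 1 codewords.
  weight 2: 1 codewords.
  weight 3: 1 codewords.
  weight 4: 2 codewords.
  weight 5: 2 codewords.
Minimum distance d = smallest w > 0 with A_w > 0 = 1.
Sanity: Σ A_w = 8 = 2^3 = 8 ✓.


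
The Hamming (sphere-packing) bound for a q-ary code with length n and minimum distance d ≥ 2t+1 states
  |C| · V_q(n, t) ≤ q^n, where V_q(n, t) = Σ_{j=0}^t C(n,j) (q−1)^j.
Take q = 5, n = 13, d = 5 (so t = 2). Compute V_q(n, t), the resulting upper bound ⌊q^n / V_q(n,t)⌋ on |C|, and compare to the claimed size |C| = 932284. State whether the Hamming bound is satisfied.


V_q(n, t) = 1301, q^n = 1220703125, Hamming bound = 938280, |C| = 932284 ≤ bound (satisfied).

Step 1: Compute V_q(n, t) = Σ_{j=0}^2 C(n, j) (q−1)^j.
  j = 0: C(13,0)·(4)^0 = 1·1 = 1.
  j = 1: C(13,1)·(4)^1 = 13·4 = 52.
  j = 2: C(13,2)·(4)^2 = 78·16 = 1248.
  V_q(n, t) = 1 + 52 + 1248 = 1301.
Step 2: q^n = 5^13 = 1220703125.
Step 3: Hamming bound ⌊q^n / V_q(n,t)⌋ = ⌊1220703125/1301⌋ = 938280.
Step 4: Compare |C| = 932284 to 938280: satisfied.
The claimed |C| lies below the Hamming bound.


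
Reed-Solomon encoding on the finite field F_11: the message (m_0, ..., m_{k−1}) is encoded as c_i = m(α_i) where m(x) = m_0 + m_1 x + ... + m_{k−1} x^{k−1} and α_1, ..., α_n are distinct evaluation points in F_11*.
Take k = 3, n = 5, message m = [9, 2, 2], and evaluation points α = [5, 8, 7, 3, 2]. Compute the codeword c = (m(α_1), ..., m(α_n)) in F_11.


c = [3, 10, 0, 0, 10]

Message polynomial: m(x) = 9 + 2·x + 2·x^2 (mod 11).
For each evaluation point α_i, compute m(α_i) mod 11:
  α_1 = 5: Horner steps 2 → 1 → 3, so m(5) = 3.
  α_2 = 8: Horner steps 2 → 7 → 10, so m(8) = 10.
  α_3 = 7: Horner steps 2 → 5 → 0, so m(7) = 0.
  α_4 = 3: Horner steps 2 → 8 → 0, so m(3) = 0.
  α_5 = 2: Horner steps 2 → 6 → 10, so m(2) = 10.
Codeword c = [3, 10, 0, 0, 10] ∈ F_11^5.


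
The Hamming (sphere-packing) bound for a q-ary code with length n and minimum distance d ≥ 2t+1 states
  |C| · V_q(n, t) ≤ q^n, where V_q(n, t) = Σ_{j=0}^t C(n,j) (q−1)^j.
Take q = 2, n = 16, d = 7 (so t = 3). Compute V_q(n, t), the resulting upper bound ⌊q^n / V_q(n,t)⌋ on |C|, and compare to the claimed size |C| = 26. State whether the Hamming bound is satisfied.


V_q(n, t) = 697, q^n = 65536, Hamming bound = 94, |C| = 26 ≤ bound (satisfied).

Step 1: Compute V_q(n, t) = Σ_{j=0}^3 C(n, j) (q−1)^j.
  j = 0: C(16,0)·(1)^0 = 1·1 = 1.
  j = 1: C(16,1)·(1)^1 = 16·1 = 16.
  j = 2: C(16,2)·(1)^2 = 120·1 = 120.
  j = 3: C(16,3)·(1)^3 = 560·1 = 560.
  V_q(n, t) = 1 + 16 + 120 + 560 = 697.
Step 2: q^n = 2^16 = 65536.
Step 3: Hamming bound ⌊q^n / V_q(n,t)⌋ = ⌊65536/697⌋ = 94.
Step 4: Compare |C| = 26 to 94: satisfied.
The claimed |C| lies below the Hamming bound.


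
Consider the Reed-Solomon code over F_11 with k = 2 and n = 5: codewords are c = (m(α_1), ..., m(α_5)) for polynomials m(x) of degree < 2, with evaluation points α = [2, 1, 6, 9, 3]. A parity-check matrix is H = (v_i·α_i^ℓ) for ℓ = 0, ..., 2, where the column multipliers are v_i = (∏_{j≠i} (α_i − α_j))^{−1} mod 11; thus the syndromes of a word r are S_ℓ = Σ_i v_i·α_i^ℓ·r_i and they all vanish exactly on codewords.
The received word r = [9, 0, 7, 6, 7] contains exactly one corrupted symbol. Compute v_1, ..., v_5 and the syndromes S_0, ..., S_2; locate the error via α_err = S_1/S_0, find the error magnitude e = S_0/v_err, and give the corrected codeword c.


S = (4, 2, 1), error at position 3, error magnitude e = 6, c = [9, 0, 1, 6, 7].

Step 1: column multipliers v_i = (∏_{j≠i}(α_i − α_j))^{−1} mod 11.
  i = 1 (α = 2): (2−1)(2−6)(2−9)(2−3) = 1·(−4)·(−7)·(−1) = −28 ≡ 5, so v_1 = 5^{−1} = 9 (mod 11).
  i = 2 (α = 1): (1−2)(1−6)(1−9)(1−3) = (−1)·(−5)·(−8)·(−2) = 80 ≡ 3, so v_2 = 3^{−1} = 4 (mod 11).
  i = 3 (α = 6): (6−2)(6−1)(6−9)(6−3) = 4·5·(−3)·3 = −180 ≡ 7, so v_3 = 7^{−1} = 8 (mod 11).
  i = 4 (α = 9): (9−2)(9−1)(9−6)(9−3) = 7·8·3·6 = 1008 ≡ 7, so v_4 = 7^{−1} = 8 (mod 11).
  i = 5 (α = 3): (3−2)(3−1)(3−6)(3−9) = 1·2·(−3)·(−6) = 36 ≡ 3, so v_5 = 3^{−1} = 4 (mod 11).
  v = [9, 4, 8, 8, 4].
Step 2: syndromes of r = [9, 0, 7, 6, 7] (all sums mod 11).
  S_0 = Σ v_i r_i = 9·9 + 4·0 + 8·7 + 8·6 + 4·7 = 213 ≡ 4.
  S_1 = Σ v_i α_i r_i = 9·2·9 + 4·1·0 + 8·6·7 + 8·9·6 + 4·3·7 = 1014 ≡ 2.
  α_i^2 mod 11 = [4, 1, 3, 4, 9].
  S_2 = Σ v_i α_i^2 r_i = 9·4·9 + 4·1·0 + 8·3·7 + 8·4·6 + 4·9·7 = 936 ≡ 1.
  S = (4, 2, 1) ≠ 0, so r is not a codeword (an error is present).
Step 3: locate the error. For a single error e at position i, S_ℓ = v_i·e·α_i^ℓ, so α_err = S_1/S_0.
  S_0^{−1} = 4^{−1} = 3 (mod 11), so α_err = 2·3 = 6 ≡ 6 = α_3. Error position i = 3.
  Consistency check: S_2/S_1 = 1·6 = 6 ≡ 6 = α_err ✓ (single-error assumption holds).
Step 4: error magnitude e = S_0/v_3 = S_0·∏_{j≠3}(α_3 − α_j) = 4·7 = 28 ≡ 6 (mod 11).
Step 5: correct position 3: c_3 = r_3 − e = 7 − 6 ≡ 1 (mod 11). Hence c = [9, 0, 1, 6, 7].
  Check: interpolating c through the α_i gives m(x) = 2 + 9·x (degree < 2) with m(α_i) = c_i for every i, so c is indeed a codeword.


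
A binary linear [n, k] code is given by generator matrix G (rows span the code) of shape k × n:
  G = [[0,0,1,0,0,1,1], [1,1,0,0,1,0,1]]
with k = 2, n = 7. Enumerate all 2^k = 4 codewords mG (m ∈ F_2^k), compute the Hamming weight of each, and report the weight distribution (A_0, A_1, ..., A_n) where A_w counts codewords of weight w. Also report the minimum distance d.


Weight distribution: A_0 = 1, A_3 = 1, A_4 = 1, A_5 = 1. Minimum distance d = 3.

Enumerate all 2^2 = 4 messages m ∈ F_2^2.
For each, compute codeword c = mG in F_2^7, then tally its weight.
  m = 00 → c = 0000000, weight = 0.
  m = 10 → c = 0010011, weight = 3.
  m = 01 → c = 1100101, weight = 4.
  m = 11 → c = 1110110, weight = 5.
Tally weights:
  weight 0: 1 codewords.
  weight 3: 1 codewords.
  weight 4: 1 codewords.
  weight 5: 1 codewords.
Minimum distance d = smallest w > 0 with A_w > 0 = 3.
Sanity: Σ A_w = 4 = 2^2 = 4 ✓.


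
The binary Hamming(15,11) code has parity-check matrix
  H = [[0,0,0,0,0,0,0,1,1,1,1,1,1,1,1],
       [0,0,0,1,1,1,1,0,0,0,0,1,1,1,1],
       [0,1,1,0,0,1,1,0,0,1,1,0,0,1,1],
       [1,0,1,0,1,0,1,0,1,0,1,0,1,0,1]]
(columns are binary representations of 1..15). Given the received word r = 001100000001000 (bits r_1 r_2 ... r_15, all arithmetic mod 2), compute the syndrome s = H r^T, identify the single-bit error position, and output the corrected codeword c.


s = (1, 0, 1, 1)^T, error position = 11, corrected codeword c = 001100000011000

Compute s = H r^T mod 2 one row at a time:
  s_1 = 0 + 0 + 0 + 0 + 1 + 0 + 0 + 0 = 1 ≡ 1 (mod 2).
  s_2 = 1 + 0 + 0 + 0 + 1 + 0 + 0 + 0 = 2 ≡ 0 (mod 2).
  s_3 = 0 + 1 + 0 + 0 + 0 + 0 + 0 + 0 = 1 ≡ 1 (mod 2).
  s_4 = 0 + 1 + 0 + 0 + 0 + 0 + 0 + 0 = 1 ≡ 1 (mod 2).
s = (1, 0, 1, 1)^T — this equals column 11 of H (binary 1011), so error is at position 11.
Correct: flip bit 11 of r = 001100000001000 to get c = 001100000011000.


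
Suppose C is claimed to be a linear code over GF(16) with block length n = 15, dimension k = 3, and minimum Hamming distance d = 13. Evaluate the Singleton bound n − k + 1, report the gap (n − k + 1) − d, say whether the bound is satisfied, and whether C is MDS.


Singleton RHS = n − k + 1 = 13, slack = 0, bound satisfied, MDS.

Singleton bound: d ≤ n − k + 1.
Here n = 15, k = 3, so n − k + 1 = 13.
Given d = 13, check d ≤ 13: YES.
Slack = (n − k + 1) − d = 0.
The code is MDS (slack = 0).
Description: the claimed parameters are [15, 3, 13]_16; such a code would be MDS (meets Singleton bound).


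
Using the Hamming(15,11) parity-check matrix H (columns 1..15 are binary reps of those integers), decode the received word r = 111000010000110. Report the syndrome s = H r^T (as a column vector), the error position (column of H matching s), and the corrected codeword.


s = (1, 0, 1, 1)^T, error position = 11, corrected codeword c = 111000010010110

Compute s = H r^T mod 2 one row at a time:
  s_1 = 1 + 0 + 0 + 0 + 0 + 1 + 1 + 0 = 3 ≡ 1 (mod 2).
  s_2 = 0 + 0 + 0 + 0 + 0 + 1 + 1 + 0 = 2 ≡ 0 (mod 2).
  s_3 = 1 + 1 + 0 + 0 + 0 + 0 + 1 + 0 = 3 ≡ 1 (mod 2).
  s_4 = 1 + 1 + 0 + 0 + 0 + 0 + 1 + 0 = 3 ≡ 1 (mod 2).
s = (1, 0, 1, 1)^T — this equals column 11 of H (binary 1011), so error is at position 11.
Correct: flip bit 11 of r = 111000010000110 to get c = 111000010010110.


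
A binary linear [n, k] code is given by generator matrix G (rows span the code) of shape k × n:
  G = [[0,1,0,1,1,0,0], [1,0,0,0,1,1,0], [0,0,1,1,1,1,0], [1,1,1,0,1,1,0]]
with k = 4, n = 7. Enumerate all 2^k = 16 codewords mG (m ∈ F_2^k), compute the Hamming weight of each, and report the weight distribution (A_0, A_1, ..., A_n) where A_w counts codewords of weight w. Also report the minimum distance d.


Weight distribution: A_0 = 1, A_1 = 1, A_2 = 2, A_3 = 6, A_4 = 5, A_5 = 1. Minimum distance d = 1.

Enumerate all 2^4 = 16 messages m ∈ F_2^4.
For each, compute codeword c = mG in F_2^7, then tally its weight.
  m = 0000 → c = 0000000, weight = 0.
  m = 1000 → c = 0101100, weight = 3.
  m = 0100 → c = 1000110, weight = 3.
  m = 1100 → c = 1101010, weight = 4.
  m = 0010 → c = 0011110, weight = 4.
  m = 1010 → c = 0110010, weight = 3.
  m = 0110 → c = 1011000, weight = 3.
  m = 1110 → c = 1110100, weight = 4.
  m = 0001 → c = 1110110, weight = 5.
  m = 1001 → c = 1011010, weight = 4.
  m = 0101 → c = 0110000, weight = 2.
  m = 1101 → c = 0011100, weight = 3.
  m = 0011 → c = 1101000, weight = 3.
  m = 1011 → c = 1000100, weight = 2.
  m = 0111 → c = 0101110, weight = 4.
  m = 1111 → c = 0000010, weight = 1.
Tally weights:
  weight 0: 1 codewords.
  weight 1: 1 codewords.
  weight 2: 2 codewords.
  weight 3: 6 codewords.
  weight 4: 5 codewords.
  weight 5: 1 codewords.
Minimum distance d = smallest w > 0 with A_w > 0 = 1.
Sanity: Σ A_w = 16 = 2^4 = 16 ✓.


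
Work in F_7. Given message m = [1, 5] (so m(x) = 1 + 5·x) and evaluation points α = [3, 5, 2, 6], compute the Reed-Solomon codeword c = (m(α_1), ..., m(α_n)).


c = [2, 5, 4, 3]

Message polynomial: m(x) = 1 + 5·x (mod 7).
For each evaluation point α_i, compute m(α_i) mod 7:
  α_1 = 3: Horner steps 5 → 2, so m(3) = 2.
  α_2 = 5: Horner steps 5 → 5, so m(5) = 5.
  α_3 = 2: Horner steps 5 → 4, so m(2) = 4.
  α_4 = 6: Horner steps 5 → 3, so m(6) = 3.
Codeword c = [2, 5, 4, 3] ∈ F_7^4.


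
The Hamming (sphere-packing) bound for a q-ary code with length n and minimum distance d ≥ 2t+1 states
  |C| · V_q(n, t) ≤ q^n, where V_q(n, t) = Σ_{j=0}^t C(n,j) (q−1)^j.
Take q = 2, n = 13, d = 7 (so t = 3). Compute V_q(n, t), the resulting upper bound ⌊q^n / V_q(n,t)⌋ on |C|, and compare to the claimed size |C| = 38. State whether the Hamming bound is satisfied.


V_q(n, t) = 378, q^n = 8192, Hamming bound = 21, |C| = 38 > bound (violated).

Step 1: Compute V_q(n, t) = Σ_{j=0}^3 C(n, j) (q−1)^j.
  j = 0: C(13,0)·(1)^0 = 1·1 = 1.
  j = 1: C(13,1)·(1)^1 = 13·1 = 13.
  j = 2: C(13,2)·(1)^2 = 78·1 = 78.
  j = 3: C(13,3)·(1)^3 = 286·1 = 286.
  V_q(n, t) = 1 + 13 + 78 + 286 = 378.
Step 2: q^n = 2^13 = 8192.
Step 3: Hamming bound ⌊q^n / V_q(n,t)⌋ = ⌊8192/378⌋ = 21.
Step 4: Compare |C| = 38 to 21: violated.
The claimed |C| lies above the Hamming bound, so no 2-ary code of length 13 with d ≥ 7 can have 38 codewords.


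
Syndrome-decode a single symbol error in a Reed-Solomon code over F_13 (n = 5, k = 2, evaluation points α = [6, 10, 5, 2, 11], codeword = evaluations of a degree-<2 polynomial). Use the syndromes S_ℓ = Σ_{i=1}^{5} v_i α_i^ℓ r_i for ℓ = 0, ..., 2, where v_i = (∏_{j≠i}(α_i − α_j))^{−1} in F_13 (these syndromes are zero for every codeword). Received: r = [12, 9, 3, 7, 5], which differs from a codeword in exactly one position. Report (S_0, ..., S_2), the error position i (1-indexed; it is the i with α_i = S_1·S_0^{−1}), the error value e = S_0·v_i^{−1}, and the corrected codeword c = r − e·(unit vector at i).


S = (3, 6, 12), error at position 4, error magnitude e = 5, c = [12, 9, 3, 2, 5].

Step 1: column multipliers v_i = (∏_{j≠i}(α_i − α_j))^{−1} mod 13.
  i = 1 (α = 6): (6−10)(6−5)(6−2)(6−11) = (−4)·1·4·(−5) = 80 ≡ 2, so v_1 = 2^{−1} = 7 (mod 13).
  i = 2 (α = 10): (10−6)(10−5)(10−2)(10−11) = 4·5·8·(−1) = −160 ≡ 9, so v_2 = 9^{−1} = 3 (mod 13).
  i = 3 (α = 5): (5−6)(5−10)(5−2)(5−11) = (−1)·(−5)·3·(−6) = −90 ≡ 1, so v_3 = 1^{−1} = 1 (mod 13).
  i = 4 (α = 2): (2−6)(2−10)(2−5)(2−11) = (−4)·(−8)·(−3)·(−9) = 864 ≡ 6, so v_4 = 6^{−1} = 11 (mod 13).
  i = 5 (α = 11): (11−6)(11−10)(11−5)(11−2) = 5·1·6·9 = 270 ≡ 10, so v_5 = 10^{−1} = 4 (mod 13).
  v = [7, 3, 1, 11, 4].
Step 2: syndromes of r = [12, 9, 3, 7, 5] (all sums mod 13).
  S_0 = Σ v_i r_i = 7·12 + 3·9 + 1·3 + 11·7 + 4·5 = 211 ≡ 3.
  S_1 = Σ v_i α_i r_i = 7·6·12 + 3·10·9 + 1·5·3 + 11·2·7 + 4·11·5 = 1163 ≡ 6.
  α_i^2 mod 13 = [10, 9, 12, 4, 4].
  S_2 = Σ v_i α_i^2 r_i = 7·10·12 + 3·9·9 + 1·12·3 + 11·4·7 + 4·4·5 = 1507 ≡ 12.
  S = (3, 6, 12) ≠ 0, so r is not a codeword (an error is present).
Step 3: locate the error. For a single error e at position i, S_ℓ = v_i·e·α_i^ℓ, so α_err = S_1/S_0.
  S_0^{−1} = 3^{−1} = 9 (mod 13), so α_err = 6·9 = 54 ≡ 2 = α_4. Error position i = 4.
  Consistency check: S_2/S_1 = 12·11 = 132 ≡ 2 = α_err ✓ (single-error assumption holds).
Step 4: error magnitude e = S_0/v_4 = S_0·∏_{j≠4}(α_4 − α_j) = 3·6 = 18 ≡ 5 (mod 13).
Step 5: correct position 4: c_4 = r_4 − e = 7 − 5 ≡ 2 (mod 13). Hence c = [12, 9, 3, 2, 5].
  Check: interpolating c through the α_i gives m(x) = 10 + 9·x (degree < 2) with m(α_i) = c_i for every i, so c is indeed a codeword.


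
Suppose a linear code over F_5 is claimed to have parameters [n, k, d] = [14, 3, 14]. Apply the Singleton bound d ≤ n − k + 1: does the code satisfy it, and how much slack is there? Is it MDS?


Singleton RHS = n − k + 1 = 12, slack = -2, bound violated (no such code; not MDS).

Singleton bound: d ≤ n − k + 1.
Here n = 14, k = 3, so n − k + 1 = 12.
Given d = 14, check d ≤ 12: NO.
Slack = (n − k + 1) − d = -2.
The slack is negative: d = 14 exceeds n − k + 1 = 12 by 2, so the Singleton bound is violated and no linear [14, 3, 14]_5 code can exist. In particular it is not MDS (MDS requires d = n − k + 1 exactly).
Description: the claimed parameters are [14, 3, 14]_5; such a code would be impossible (violates the Singleton bound).


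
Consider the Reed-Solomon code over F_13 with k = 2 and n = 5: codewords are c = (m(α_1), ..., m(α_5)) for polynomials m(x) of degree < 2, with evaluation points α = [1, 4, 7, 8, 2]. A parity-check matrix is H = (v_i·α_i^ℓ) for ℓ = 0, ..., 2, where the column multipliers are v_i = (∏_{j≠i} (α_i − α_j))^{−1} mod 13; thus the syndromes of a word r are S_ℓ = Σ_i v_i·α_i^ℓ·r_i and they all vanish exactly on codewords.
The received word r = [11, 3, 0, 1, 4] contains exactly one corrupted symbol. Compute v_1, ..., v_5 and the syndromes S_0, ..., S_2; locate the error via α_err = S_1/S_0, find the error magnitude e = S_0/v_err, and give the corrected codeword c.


S = (5, 9, 11), error at position 3, error magnitude e = 5, c = [11, 3, 8, 1, 4].

Step 1: column multipliers v_i = (∏_{j≠i}(α_i − α_j))^{−1} mod 13.
  i = 1 (α = 1): (1−4)(1−7)(1−8)(1−2) = (−3)·(−6)·(−7)·(−1) = 126 ≡ 9, so v_1 = 9^{−1} = 3 (mod 13).
  i = 2 (α = 4): (4−1)(4−7)(4−8)(4−2) = 3·(−3)·(−4)·2 = 72 ≡ 7, so v_2 = 7^{−1} = 2 (mod 13).
  i = 3 (α = 7): (7−1)(7−4)(7−8)(7−2) = 6·3·(−1)·5 = −90 ≡ 1, so v_3 = 1^{−1} = 1 (mod 13).
  i = 4 (α = 8): (8−1)(8−4)(8−7)(8−2) = 7·4·1·6 = 168 ≡ 12, so v_4 = 12^{−1} = 12 (mod 13).
  i = 5 (α = 2): (2−1)(2−4)(2−7)(2−8) = 1·(−2)·(−5)·(−6) = −60 ≡ 5, so v_5 = 5^{−1} = 8 (mod 13).
  v = [3, 2, 1, 12, 8].
Step 2: syndromes of r = [11, 3, 0, 1, 4] (all sums mod 13).
  S_0 = Σ v_i r_i = 3·11 + 2·3 + 1·0 + 12·1 + 8·4 = 83 ≡ 5.
  S_1 = Σ v_i α_i r_i = 3·1·11 + 2·4·3 + 1·7·0 + 12·8·1 + 8·2·4 = 217 ≡ 9.
  α_i^2 mod 13 = [1, 3, 10, 12, 4].
  S_2 = Σ v_i α_i^2 r_i = 3·1·11 + 2·3·3 + 1·10·0 + 12·12·1 + 8·4·4 = 323 ≡ 11.
  S = (5, 9, 11) ≠ 0, so r is not a codeword (an error is present).
Step 3: locate the error. For a single error e at position i, S_ℓ = v_i·e·α_i^ℓ, so α_err = S_1/S_0.
  S_0^{−1} = 5^{−1} = 8 (mod 13), so α_err = 9·8 = 72 ≡ 7 = α_3. Error position i = 3.
  Consistency check: S_2/S_1 = 11·3 = 33 ≡ 7 = α_err ✓ (single-error assumption holds).
Step 4: error magnitude e = S_0/v_3 = S_0·∏_{j≠3}(α_3 − α_j) = 5·1 = 5 ≡ 5 (mod 13).
Step 5: correct position 3: c_3 = r_3 − e = 0 − 5 ≡ 8 (mod 13). Hence c = [11, 3, 8, 1, 4].
  Check: interpolating c through the α_i gives m(x) = 5 + 6·x (degree < 2) with m(α_i) = c_i for every i, so c is indeed a codeword.


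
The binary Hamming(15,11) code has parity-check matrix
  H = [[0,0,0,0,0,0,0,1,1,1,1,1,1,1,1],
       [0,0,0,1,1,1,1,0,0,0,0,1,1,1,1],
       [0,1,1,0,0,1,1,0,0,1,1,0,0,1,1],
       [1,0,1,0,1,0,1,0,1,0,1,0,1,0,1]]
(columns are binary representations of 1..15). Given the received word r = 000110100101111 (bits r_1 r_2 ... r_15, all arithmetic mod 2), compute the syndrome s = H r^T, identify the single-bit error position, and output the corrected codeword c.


s = (1, 1, 0, 0)^T, error position = 12, corrected codeword c = 000110100100111

Compute s = H r^T mod 2 one row at a time:
  s_1 = 0 + 0 + 1 + 0 + 1 + 1 + 1 + 1 = 5 ≡ 1 (mod 2).
  s_2 = 1 + 1 + 0 + 1 + 1 + 1 + 1 + 1 = 7 ≡ 1 (mod 2).
  s_3 = 0 + 0 + 0 + 1 + 1 + 0 + 1 + 1 = 4 ≡ 0 (mod 2).
  s_4 = 0 + 0 + 1 + 1 + 0 + 0 + 1 + 1 = 4 ≡ 0 (mod 2).
s = (1, 1, 0, 0)^T — this equals column 12 of H (binary 1100), so error is at position 12.
Correct: flip bit 12 of r = 000110100101111 to get c = 000110100100111.


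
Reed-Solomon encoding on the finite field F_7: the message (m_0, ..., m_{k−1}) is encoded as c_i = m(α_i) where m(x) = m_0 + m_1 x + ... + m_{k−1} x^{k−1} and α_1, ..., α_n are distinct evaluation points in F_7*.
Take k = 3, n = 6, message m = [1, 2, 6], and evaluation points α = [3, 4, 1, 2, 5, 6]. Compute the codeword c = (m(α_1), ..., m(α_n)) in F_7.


c = [5, 0, 2, 1, 0, 5]

Message polynomial: m(x) = 1 + 2·x + 6·x^2 (mod 7).
For each evaluation point α_i, compute m(α_i) mod 7:
  α_1 = 3: Horner steps 6 → 6 → 5, so m(3) = 5.
  α_2 = 4: Horner steps 6 → 5 → 0, so m(4) = 0.
  α_3 = 1: Horner steps 6 → 1 → 2, so m(1) = 2.
  α_4 = 2: Horner steps 6 → 0 → 1, so m(2) = 1.
  α_5 = 5: Horner steps 6 → 4 → 0, so m(5) = 0.
  α_6 = 6: Horner steps 6 → 3 → 5, so m(6) = 5.
Codeword c = [5, 0, 2, 1, 0, 5] ∈ F_7^6.


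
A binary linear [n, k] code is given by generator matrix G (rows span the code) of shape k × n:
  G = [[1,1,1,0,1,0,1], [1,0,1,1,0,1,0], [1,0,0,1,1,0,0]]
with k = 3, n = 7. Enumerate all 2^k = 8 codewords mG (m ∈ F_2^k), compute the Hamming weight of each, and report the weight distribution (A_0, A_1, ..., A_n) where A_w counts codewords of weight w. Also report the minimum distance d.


Weight distribution: A_0 = 1, A_3 = 2, A_4 = 3, A_5 = 2. Minimum distance d = 3.

Enumerate all 2^3 = 8 messages m ∈ F_2^3.
For each, compute codeword c = mG in F_2^7, then tally its weight.
  m = 000 → c = 0000000, weight = 0.
  m = 100 → c = 1110101, weight = 5.
  m = 010 → c = 1011010, weight = 4.
  m = 110 → c = 0101111, weight = 5.
  m = 001 → c = 1001100, weight = 3.
  m = 101 → c = 0111001, weight = 4.
  m = 011 → c = 0010110, weight = 3.
  m = 111 → c = 1100011, weight = 4.
Tally weights:
  weight 0: 1 codewords.
  weight 3: 2 codewords.
  weight 4: 3 codewords.
  weight 5: 2 codewords.
Minimum distance d = smallest w > 0 with A_w > 0 = 3.
Sanity: Σ A_w = 8 = 2^3 = 8 ✓.


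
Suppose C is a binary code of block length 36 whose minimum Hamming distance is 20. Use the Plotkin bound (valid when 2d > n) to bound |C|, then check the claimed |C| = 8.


Plotkin bound M ≤ 10; given |C| = 8 ≤ bound (satisfied).

Check applicability: 2d = 40, n = 36.
2d − n = 4 > 0, so Plotkin applies.
Compute d/(2d−n) = 20/4 ≈ 5.0000.
⌊d/(2d−n)⌋ = 5.
Plotkin bound: M ≤ 2·5 = 10.
Given |C| = 8, check: satisfied.
This |C| is below the Plotkin bound.


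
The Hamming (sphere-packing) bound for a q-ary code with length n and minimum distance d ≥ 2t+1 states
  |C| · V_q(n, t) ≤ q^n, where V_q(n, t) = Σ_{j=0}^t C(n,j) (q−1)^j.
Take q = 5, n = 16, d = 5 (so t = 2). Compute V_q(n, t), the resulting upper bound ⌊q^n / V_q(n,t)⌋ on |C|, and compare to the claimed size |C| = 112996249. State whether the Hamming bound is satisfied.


V_q(n, t) = 1985, q^n = 152587890625, Hamming bound = 76870473, |C| = 112996249 > bound (violated).

Step 1: Compute V_q(n, t) = Σ_{j=0}^2 C(n, j) (q−1)^j.
  j = 0: C(16,0)·(4)^0 = 1·1 = 1.
  j = 1: C(16,1)·(4)^1 = 16·4 = 64.
  j = 2: C(16,2)·(4)^2 = 120·16 = 1920.
  V_q(n, t) = 1 + 64 + 1920 = 1985.
Step 2: q^n = 5^16 = 152587890625.
Step 3: Hamming bound ⌊q^n / V_q(n,t)⌋ = ⌊152587890625/1985⌋ = 76870473.
Step 4: Compare |C| = 112996249 to 76870473: violated.
The claimed |C| lies above the Hamming bound, so no 5-ary code of length 16 with d ≥ 5 can have 112996249 codewords.


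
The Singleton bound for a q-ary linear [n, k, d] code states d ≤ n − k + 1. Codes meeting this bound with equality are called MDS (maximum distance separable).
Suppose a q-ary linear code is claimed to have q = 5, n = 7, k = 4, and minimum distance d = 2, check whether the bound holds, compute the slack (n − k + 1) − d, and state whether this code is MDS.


Singleton RHS = n − k + 1 = 4, slack = 2, bound satisfied, not MDS.

Singleton bound: d ≤ n − k + 1.
Here n = 7, k = 4, so n − k + 1 = 4.
Given d = 2, check d ≤ 4: YES.
Slack = (n − k + 1) − d = 2.
The code is NOT MDS (slack = 2 > 0).
Description: the claimed parameters are [7, 4, 2]_5; such a code would be non-MDS.


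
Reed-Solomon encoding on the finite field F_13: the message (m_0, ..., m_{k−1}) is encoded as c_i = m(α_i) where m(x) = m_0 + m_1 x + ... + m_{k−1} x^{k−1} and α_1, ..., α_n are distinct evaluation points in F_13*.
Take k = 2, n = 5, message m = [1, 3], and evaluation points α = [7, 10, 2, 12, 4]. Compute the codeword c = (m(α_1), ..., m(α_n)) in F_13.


c = [9, 5, 7, 11, 0]

Message polynomial: m(x) = 1 + 3·x (mod 13).
For each evaluation point α_i, compute m(α_i) mod 13:
  α_1 = 7: Horner steps 3 → 9, so m(7) = 9.
  α_2 = 10: Horner steps 3 → 5, so m(10) = 5.
  α_3 = 2: Horner steps 3 → 7, so m(2) = 7.
  α_4 = 12: Horner steps 3 → 11, so m(12) = 11.
  α_5 = 4: Horner steps 3 → 0, so m(4) = 0.
Codeword c = [9, 5, 7, 11, 0] ∈ F_13^5.


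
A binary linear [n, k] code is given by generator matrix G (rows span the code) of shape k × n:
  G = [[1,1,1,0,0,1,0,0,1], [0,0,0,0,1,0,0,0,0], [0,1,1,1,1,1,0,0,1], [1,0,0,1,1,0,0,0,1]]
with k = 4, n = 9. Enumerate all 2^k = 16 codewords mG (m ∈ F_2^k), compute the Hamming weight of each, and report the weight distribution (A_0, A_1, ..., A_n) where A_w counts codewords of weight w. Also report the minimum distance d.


Weight distribution: A_0 = 1, A_1 = 2, A_2 = 2, A_3 = 2, A_4 = 3, A_5 = 4, A_6 = 2. Minimum distance d = 1.

Enumerate all 2^4 = 16 messages m ∈ F_2^4.
For each, compute codeword c = mG in F_2^9, then tally its weight.
  m = 0000 → c = 000000000, weight = 0.
  m = 1000 → c = 111001001, weight = 5.
  m = 0100 → c = 000010000, weight = 1.
  m = 1100 → c = 111011001, weight = 6.
  m = 0010 → c = 011111001, weight = 6.
  m = 1010 → c = 100110000, weight = 3.
  m = 0110 → c = 011101001, weight = 5.
  m = 1110 → c = 100100000, weight = 2.
  m = 0001 → c = 100110001, weight = 4.
  m = 1001 → c = 011111000, weight = 5.
  m = 0101 → c = 100100001, weight = 3.
  m = 1101 → c = 011101000, weight = 4.
  m = 0011 → c = 111001000, weight = 4.
  m = 1011 → c = 000000001, weight = 1.
  m = 0111 → c = 111011000, weight = 5.
  m = 1111 → c = 000010001, weight = 2.
Tally weights:
  weight 0: 1 codewords.
  weight 1: 2 codewords.
  weight 2: 2 codewords.
  weight 3: 2 codewords.
  weight 4: 3 codewords.
  weight 5: 4 codewords.
  weight 6: 2 codewords.
Minimum distance d = smallest w > 0 with A_w > 0 = 1.
Sanity: Σ A_w = 16 = 2^4 = 16 ✓.


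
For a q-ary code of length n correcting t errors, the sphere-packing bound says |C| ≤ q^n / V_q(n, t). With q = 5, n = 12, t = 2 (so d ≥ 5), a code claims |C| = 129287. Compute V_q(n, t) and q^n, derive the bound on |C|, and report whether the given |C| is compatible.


V_q(n, t) = 1105, q^n = 244140625, Hamming bound = 220941, |C| = 129287 ≤ bound (satisfied).

Step 1: Compute V_q(n, t) = Σ_{j=0}^2 C(n, j) (q−1)^j.
  j = 0: C(12,0)·(4)^0 = 1·1 = 1.
  j = 1: C(12,1)·(4)^1 = 12·4 = 48.
  j = 2: C(12,2)·(4)^2 = 66·16 = 1056.
  V_q(n, t) = 1 + 48 + 1056 = 1105.
Step 2: q^n = 5^12 = 244140625.
Step 3: Hamming bound ⌊q^n / V_q(n,t)⌋ = ⌊244140625/1105⌋ = 220941.
Step 4: Compare |C| = 129287 to 220941: satisfied.
The claimed |C| lies below the Hamming bound.


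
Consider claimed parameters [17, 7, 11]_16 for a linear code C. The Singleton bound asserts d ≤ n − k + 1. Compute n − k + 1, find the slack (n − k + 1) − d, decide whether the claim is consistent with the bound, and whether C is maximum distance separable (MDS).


Singleton RHS = n − k + 1 = 11, slack = 0, bound satisfied, MDS.

Singleton bound: d ≤ n − k + 1.
Here n = 17, k = 7, so n − k + 1 = 11.
Given d = 11, check d ≤ 11: YES.
Slack = (n − k + 1) − d = 0.
The code is MDS (slack = 0).
Description: the claimed parameters are [17, 7, 11]_16; such a code would be MDS (meets Singleton bound).
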